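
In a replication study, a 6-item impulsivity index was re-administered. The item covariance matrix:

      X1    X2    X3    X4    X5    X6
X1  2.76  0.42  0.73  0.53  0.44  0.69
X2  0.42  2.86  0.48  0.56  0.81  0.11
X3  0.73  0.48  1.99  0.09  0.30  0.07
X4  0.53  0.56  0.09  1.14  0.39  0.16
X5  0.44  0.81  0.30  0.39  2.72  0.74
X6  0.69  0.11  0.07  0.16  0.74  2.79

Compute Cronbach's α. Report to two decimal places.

ΣVar(i) = 2.76 + 2.86 + 1.99 + 1.14 + 2.72 + 2.79 = 14.26
Sum of off-diagonal covariances = 6.52
Var(T) = 14.26 + 2 × 6.52 = 27.30
α = (k/(k−1))·(1 − ΣVar(i)/Var(T)) = (6/5)·(1 − 14.26/27.30) = 0.57

α = 0.57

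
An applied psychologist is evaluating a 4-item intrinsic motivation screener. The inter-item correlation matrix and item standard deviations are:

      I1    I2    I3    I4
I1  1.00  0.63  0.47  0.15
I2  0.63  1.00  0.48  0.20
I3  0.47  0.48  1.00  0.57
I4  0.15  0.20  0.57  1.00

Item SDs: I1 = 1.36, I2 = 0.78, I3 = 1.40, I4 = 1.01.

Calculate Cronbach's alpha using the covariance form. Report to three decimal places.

α = 0.727

Σσ²ᵢ = 1.36² + 0.78² + 1.40² + 1.01² = 5.4381
Covariances σ_ij = r_ij · s_i · s_j:
  σ(I1,I2) = 0.63 × 1.36 × 0.78 = 0.6683
  σ(I1,I3) = 0.47 × 1.36 × 1.40 = 0.8949
  σ(I1,I4) = 0.15 × 1.36 × 1.01 = 0.2060
  σ(I2,I3) = 0.48 × 0.78 × 1.40 = 0.5242
  σ(I2,I4) = 0.20 × 0.78 × 1.01 = 0.1576
  σ(I3,I4) = 0.57 × 1.40 × 1.01 = 0.8060
σ²_T = Σσ²ᵢ + 2·Σσ_ij = 5.4381 + 2 × 3.2570 = 11.9521
α = (4/3)·(1 − 5.4381/11.9521) = 0.727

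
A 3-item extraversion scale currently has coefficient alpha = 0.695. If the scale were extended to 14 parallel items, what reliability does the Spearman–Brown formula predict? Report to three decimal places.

predicted reliability = 0.914

Length factor m = 14/3 = 4.6667
α' = m·α / (1 + (m−1)·α)
   = 14/3 × 0.695 / (1 + (14/3 − 1) × 0.695)
   = 3.2433 / 3.5483 = 0.914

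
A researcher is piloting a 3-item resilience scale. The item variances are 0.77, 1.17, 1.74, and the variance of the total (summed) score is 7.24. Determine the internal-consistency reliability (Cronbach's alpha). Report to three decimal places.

ΣVar(i) = 0.77 + 1.17 + 1.74 = 3.68
α = (k/(k−1))·(1 − ΣVar(i)/σ²_total) = (3/2)·(1 − 3.68/7.24) = 0.738

α = 0.738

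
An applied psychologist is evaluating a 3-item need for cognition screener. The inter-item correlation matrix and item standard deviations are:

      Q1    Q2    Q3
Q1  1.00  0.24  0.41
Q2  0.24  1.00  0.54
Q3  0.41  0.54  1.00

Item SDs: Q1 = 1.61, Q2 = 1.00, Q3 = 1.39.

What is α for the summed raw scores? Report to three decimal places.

Σσ²ᵢ = 1.61² + 1.00² + 1.39² = 5.5242
Covariances σ_ij = r_ij · s_i · s_j:
  σ(Q1,Q2) = 0.24 × 1.61 × 1.00 = 0.3864
  σ(Q1,Q3) = 0.41 × 1.61 × 1.39 = 0.9175
  σ(Q2,Q3) = 0.54 × 1.00 × 1.39 = 0.7506
σ²_T = Σσ²ᵢ + 2·Σσ_ij = 5.5242 + 2 × 2.0545 = 9.6332
α = (3/2)·(1 − 5.5242/9.6332) = 0.640

α = 0.640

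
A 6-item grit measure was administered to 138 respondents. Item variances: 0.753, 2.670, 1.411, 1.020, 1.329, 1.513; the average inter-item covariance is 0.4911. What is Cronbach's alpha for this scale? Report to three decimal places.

α = 0.755

ΣVar(i) = 0.753 + 2.670 + 1.411 + 1.020 + 1.329 + 1.513 = 8.696
Sum of the 15 distinct covariances = 15 × 0.4911 = 7.3665
Var(T) = ΣVar(i) + 2·Σcov = 8.696 + 2 × 7.3665 = 23.4290
α = (6/5)·(1 − 8.696/23.4290) = 0.755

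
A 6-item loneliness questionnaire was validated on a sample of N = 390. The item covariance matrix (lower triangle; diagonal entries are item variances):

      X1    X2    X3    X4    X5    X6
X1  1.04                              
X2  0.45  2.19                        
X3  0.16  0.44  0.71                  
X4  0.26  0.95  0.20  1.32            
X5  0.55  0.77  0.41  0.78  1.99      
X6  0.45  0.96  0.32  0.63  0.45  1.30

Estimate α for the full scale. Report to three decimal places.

α = 0.774

Σσ²ᵢ = 1.04 + 2.19 + 0.71 + 1.32 + 1.99 + 1.30 = 8.55
Σ_{i<j} σ_ij = 7.78
σ²_total = 8.55 + 2 × 7.78 = 24.11
α = (k/(k−1))·(1 − Σσ²ᵢ/σ²_total) = (6/5)·(1 − 8.55/24.11) = 0.774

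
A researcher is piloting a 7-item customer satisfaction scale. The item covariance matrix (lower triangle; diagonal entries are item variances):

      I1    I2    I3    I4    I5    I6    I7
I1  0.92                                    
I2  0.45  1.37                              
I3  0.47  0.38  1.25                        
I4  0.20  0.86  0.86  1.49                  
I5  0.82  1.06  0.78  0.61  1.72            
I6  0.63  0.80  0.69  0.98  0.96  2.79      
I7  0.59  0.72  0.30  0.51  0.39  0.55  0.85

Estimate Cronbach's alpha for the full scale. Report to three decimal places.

sum of item variances = 0.92 + 1.37 + 1.25 + 1.49 + 1.72 + 2.79 + 0.85 = 10.39
Σ_{i<j} σ_ij = 13.61
Var(T) = 10.39 + 2 × 13.61 = 37.61
α = (k/(k−1))·(1 − sum of item variances/Var(T)) = (7/6)·(1 − 10.39/37.61) = 0.844

Cronbach's alpha = 0.844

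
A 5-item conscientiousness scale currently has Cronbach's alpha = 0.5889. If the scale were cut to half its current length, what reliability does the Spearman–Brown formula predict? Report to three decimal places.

Length factor m = 1/2
α' = m·α / (1 − (1−m)·α)
   = 1/2 × 0.5889 / (1 − (1 − 1/2) × 0.5889)
   = 0.2944 / 0.7056 = 0.417

predicted reliability = 0.417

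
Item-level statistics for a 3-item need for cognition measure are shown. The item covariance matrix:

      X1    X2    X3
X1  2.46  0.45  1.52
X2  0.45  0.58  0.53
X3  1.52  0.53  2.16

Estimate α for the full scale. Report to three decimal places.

ΣVar(i) = 2.46 + 0.58 + 2.16 = 5.20
Sum of the distinct covariances = 2.50
σ²_T = 5.20 + 2 × 2.50 = 10.20
α = (k/(k−1))·(1 − ΣVar(i)/σ²_T) = (3/2)·(1 − 5.20/10.20) = 0.735

α = 0.735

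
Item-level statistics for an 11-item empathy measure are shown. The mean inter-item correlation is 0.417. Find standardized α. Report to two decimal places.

α = 0.89

Standardized α = k·r̄ / (1 + (k−1)·r̄) = 11 × 0.417 / (1 + 10 × 0.417)
  = 4.5870 / 5.1700 = 0.89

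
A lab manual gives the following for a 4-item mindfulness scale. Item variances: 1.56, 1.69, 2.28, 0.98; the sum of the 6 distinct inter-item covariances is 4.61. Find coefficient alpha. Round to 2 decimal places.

Σσᵢ² = 1.56 + 1.69 + 2.28 + 0.98 = 6.51
Sum of distinct covariances = 4.61
σ²_total = Σσᵢ² + 2·Σcov = 6.51 + 2 × 4.61 = 15.73
α = (4/3)·(1 − 6.51/15.73) = 0.78

α = 0.78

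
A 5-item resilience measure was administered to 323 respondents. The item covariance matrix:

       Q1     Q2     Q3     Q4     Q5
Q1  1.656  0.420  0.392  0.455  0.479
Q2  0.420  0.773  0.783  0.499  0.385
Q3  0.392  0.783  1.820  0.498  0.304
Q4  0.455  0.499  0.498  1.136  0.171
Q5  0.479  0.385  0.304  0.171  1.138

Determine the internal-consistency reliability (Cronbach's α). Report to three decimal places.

Cronbach's α = 0.717

sum of item variances = 1.656 + 0.773 + 1.820 + 1.136 + 1.138 = 6.523
Sum of off-diagonal covariances = 4.386
σ²_total = 6.523 + 2 × 4.386 = 15.295
α = (k/(k−1))·(1 − sum of item variances/σ²_total) = (5/4)·(1 − 6.523/15.295) = 0.717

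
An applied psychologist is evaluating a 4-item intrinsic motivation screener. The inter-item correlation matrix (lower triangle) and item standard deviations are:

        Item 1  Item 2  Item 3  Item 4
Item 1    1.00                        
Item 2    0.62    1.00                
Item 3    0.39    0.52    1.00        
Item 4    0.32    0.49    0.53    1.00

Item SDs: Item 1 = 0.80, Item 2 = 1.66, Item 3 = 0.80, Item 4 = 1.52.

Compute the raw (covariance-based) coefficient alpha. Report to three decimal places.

Σσ²ᵢ = 0.80² + 1.66² + 0.80² + 1.52² = 6.3460
Covariances σ_ij = r_ij · s_i · s_j:
  σ(Item 1,Item 2) = 0.62 × 0.80 × 1.66 = 0.8234
  σ(Item 1,Item 3) = 0.39 × 0.80 × 0.80 = 0.2496
  σ(Item 1,Item 4) = 0.32 × 0.80 × 1.52 = 0.3891
  σ(Item 2,Item 3) = 0.52 × 1.66 × 0.80 = 0.6906
  σ(Item 2,Item 4) = 0.49 × 1.66 × 1.52 = 1.2364
  σ(Item 3,Item 4) = 0.53 × 0.80 × 1.52 = 0.6445
σ²_T = Σσ²ᵢ + 2·Σσ_ij = 6.3460 + 2 × 4.0336 = 14.4132
α = (4/3)·(1 − 6.3460/14.4132) = 0.746

coefficient alpha = 0.746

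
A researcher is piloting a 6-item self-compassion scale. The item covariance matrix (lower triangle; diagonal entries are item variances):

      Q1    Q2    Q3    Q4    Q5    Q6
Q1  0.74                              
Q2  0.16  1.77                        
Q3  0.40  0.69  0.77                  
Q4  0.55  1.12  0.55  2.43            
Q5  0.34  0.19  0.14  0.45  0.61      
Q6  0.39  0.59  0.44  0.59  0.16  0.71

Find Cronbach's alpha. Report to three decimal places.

Cronbach's alpha = 0.789

Σσ²ᵢ = 0.74 + 1.77 + 0.77 + 2.43 + 0.61 + 0.71 = 7.03
Sum of off-diagonal covariances = 6.76
Var(T) = 7.03 + 2 × 6.76 = 20.55
α = (k/(k−1))·(1 − Σσ²ᵢ/Var(T)) = (6/5)·(1 − 7.03/20.55) = 0.789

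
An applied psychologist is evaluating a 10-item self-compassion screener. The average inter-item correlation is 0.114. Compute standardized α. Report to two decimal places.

α = 0.56

Standardized α = k·r̄ / (1 + (k−1)·r̄) = 10 × 0.114 / (1 + 9 × 0.114)
  = 1.1400 / 2.0260 = 0.56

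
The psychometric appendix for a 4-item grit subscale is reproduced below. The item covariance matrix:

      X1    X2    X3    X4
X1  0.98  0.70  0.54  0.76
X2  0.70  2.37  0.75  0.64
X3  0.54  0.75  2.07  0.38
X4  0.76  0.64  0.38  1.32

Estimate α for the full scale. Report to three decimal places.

α = 0.704

sum of item variances = 0.98 + 2.37 + 2.07 + 1.32 = 6.74
Sum of the distinct covariances = 3.77
total variance = 6.74 + 2 × 3.77 = 14.28
α = (k/(k−1))·(1 − sum of item variances/total variance) = (4/3)·(1 − 6.74/14.28) = 0.704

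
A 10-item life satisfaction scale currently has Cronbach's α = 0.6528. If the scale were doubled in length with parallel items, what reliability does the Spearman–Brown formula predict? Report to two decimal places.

Length factor m = 2
α' = m·α / (1 + (m−1)·α)
   = 2 × 0.6528 / (1 + (2 − 1) × 0.6528)
   = 1.3056 / 1.6528 = 0.79

predicted reliability = 0.79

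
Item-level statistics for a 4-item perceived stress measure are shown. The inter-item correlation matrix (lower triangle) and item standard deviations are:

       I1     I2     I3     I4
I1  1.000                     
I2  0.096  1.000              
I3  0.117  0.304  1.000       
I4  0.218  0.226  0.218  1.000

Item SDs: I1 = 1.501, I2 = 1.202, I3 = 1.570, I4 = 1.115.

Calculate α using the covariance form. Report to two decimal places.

α = 0.48

Σσ²ᵢ = 1.501² + 1.202² + 1.570² + 1.115² = 7.4059
Covariances σ_ij = r_ij · s_i · s_j:
  σ(I1,I2) = 0.096 × 1.501 × 1.202 = 0.1732
  σ(I1,I3) = 0.117 × 1.501 × 1.570 = 0.2757
  σ(I1,I4) = 0.218 × 1.501 × 1.115 = 0.3648
  σ(I2,I3) = 0.304 × 1.202 × 1.570 = 0.5737
  σ(I2,I4) = 0.226 × 1.202 × 1.115 = 0.3029
  σ(I3,I4) = 0.218 × 1.570 × 1.115 = 0.3816
σ²_T = Σσ²ᵢ + 2·Σσ_ij = 7.4059 + 2 × 2.0719 = 11.5497
α = (4/3)·(1 − 7.4059/11.5497) = 0.48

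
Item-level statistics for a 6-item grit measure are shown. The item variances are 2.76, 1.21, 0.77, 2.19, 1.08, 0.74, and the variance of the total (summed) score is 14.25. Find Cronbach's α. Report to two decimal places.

Cronbach's α = 0.46

Σσᵢ² = 2.76 + 1.21 + 0.77 + 2.19 + 1.08 + 0.74 = 8.75
α = (k/(k−1))·(1 − Σσᵢ²/σ²_total) = (6/5)·(1 − 8.75/14.25) = 0.46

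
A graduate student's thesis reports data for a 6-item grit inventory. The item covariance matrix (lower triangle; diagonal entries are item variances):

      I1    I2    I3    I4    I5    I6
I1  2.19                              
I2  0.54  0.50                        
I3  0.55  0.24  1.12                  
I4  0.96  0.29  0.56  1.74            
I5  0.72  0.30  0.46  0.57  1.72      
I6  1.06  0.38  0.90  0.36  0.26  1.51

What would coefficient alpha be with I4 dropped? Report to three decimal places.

Remaining items: I1, I2, I3, I5, I6 (k = 5).
Σσ²ᵢ = 2.19 + 0.50 + 1.12 + 1.72 + 1.51 = 7.04
total variance = 7.04 + 2 × 5.41 = 17.86
α (item deleted) = (5/4)·(1 − 7.04/17.86) = 0.757

α = 0.757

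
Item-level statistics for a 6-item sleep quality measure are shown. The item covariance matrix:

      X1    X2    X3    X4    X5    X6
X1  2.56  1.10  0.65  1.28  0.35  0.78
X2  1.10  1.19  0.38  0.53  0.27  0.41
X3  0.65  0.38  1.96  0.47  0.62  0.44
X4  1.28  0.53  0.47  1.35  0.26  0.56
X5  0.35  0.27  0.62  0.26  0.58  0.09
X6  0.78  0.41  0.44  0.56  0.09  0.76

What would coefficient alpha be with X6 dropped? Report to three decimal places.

Remaining items: X1, X2, X3, X4, X5 (k = 5).
ΣVar(i) = 2.56 + 1.19 + 1.96 + 1.35 + 0.58 = 7.64
σ²_total = 7.64 + 2 × 5.91 = 19.46
α (item deleted) = (5/4)·(1 − 7.64/19.46) = 0.759

α = 0.759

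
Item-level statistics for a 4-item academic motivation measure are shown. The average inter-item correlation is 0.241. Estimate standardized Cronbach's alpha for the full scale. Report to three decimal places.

Standardized α = k·r̄ / (1 + (k−1)·r̄) = 4 × 0.241 / (1 + 3 × 0.241)
  = 0.9640 / 1.7230 = 0.559

standardized Cronbach's alpha = 0.559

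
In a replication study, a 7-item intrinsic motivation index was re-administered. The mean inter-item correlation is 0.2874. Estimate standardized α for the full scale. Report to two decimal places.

standardized α = 0.74

Standardized α = k·r̄ / (1 + (k−1)·r̄) = 7 × 0.2874 / (1 + 6 × 0.2874)
  = 2.0118 / 2.7244 = 0.74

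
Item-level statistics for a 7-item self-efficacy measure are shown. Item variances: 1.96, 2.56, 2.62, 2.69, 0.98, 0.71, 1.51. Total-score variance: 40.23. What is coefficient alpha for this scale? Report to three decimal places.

α = 0.789

ΣVar(i) = 1.96 + 2.56 + 2.62 + 2.69 + 0.98 + 0.71 + 1.51 = 13.03
α = (k/(k−1))·(1 − ΣVar(i)/total variance) = (7/6)·(1 − 13.03/40.23) = 0.789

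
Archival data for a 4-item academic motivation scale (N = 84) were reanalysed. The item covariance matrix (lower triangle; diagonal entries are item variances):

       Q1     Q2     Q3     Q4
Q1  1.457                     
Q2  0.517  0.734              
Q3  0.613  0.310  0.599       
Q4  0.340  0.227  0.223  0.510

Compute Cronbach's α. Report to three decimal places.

α = 0.766

Σσ²ᵢ = 1.457 + 0.734 + 0.599 + 0.510 = 3.300
Sum of the distinct covariances = 2.230
total variance = 3.300 + 2 × 2.230 = 7.760
α = (k/(k−1))·(1 − Σσ²ᵢ/total variance) = (4/3)·(1 − 3.300/7.760) = 0.766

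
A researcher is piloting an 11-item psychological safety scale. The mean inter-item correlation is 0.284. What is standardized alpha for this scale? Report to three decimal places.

α = 0.814

Standardized α = k·r̄ / (1 + (k−1)·r̄) = 11 × 0.284 / (1 + 10 × 0.284)
  = 3.1240 / 3.8400 = 0.814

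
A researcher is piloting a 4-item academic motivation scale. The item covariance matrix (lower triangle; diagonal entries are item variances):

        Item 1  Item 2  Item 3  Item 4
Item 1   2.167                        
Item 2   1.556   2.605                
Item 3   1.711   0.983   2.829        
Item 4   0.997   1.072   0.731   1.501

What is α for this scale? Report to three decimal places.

Σσ²ᵢ = 2.167 + 2.605 + 2.829 + 1.501 = 9.102
Sum of the distinct covariances = 7.050
σ²_T = 9.102 + 2 × 7.050 = 23.202
α = (k/(k−1))·(1 − Σσ²ᵢ/σ²_T) = (4/3)·(1 − 9.102/23.202) = 0.810

α = 0.810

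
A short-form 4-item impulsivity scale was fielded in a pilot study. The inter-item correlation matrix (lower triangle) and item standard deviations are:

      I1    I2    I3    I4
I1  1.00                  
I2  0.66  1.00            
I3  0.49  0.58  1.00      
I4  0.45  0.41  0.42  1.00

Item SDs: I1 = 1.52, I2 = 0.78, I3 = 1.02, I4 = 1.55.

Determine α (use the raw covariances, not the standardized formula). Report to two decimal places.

Σσ²ᵢ = 1.52² + 0.78² + 1.02² + 1.55² = 6.3617
Covariances σ_ij = r_ij · s_i · s_j:
  σ(I1,I2) = 0.66 × 1.52 × 0.78 = 0.7825
  σ(I1,I3) = 0.49 × 1.52 × 1.02 = 0.7597
  σ(I1,I4) = 0.45 × 1.52 × 1.55 = 1.0602
  σ(I2,I3) = 0.58 × 0.78 × 1.02 = 0.4614
  σ(I2,I4) = 0.41 × 0.78 × 1.55 = 0.4957
  σ(I3,I4) = 0.42 × 1.02 × 1.55 = 0.6640
σ²_T = Σσ²ᵢ + 2·Σσ_ij = 6.3617 + 2 × 4.2235 = 14.8087
α = (4/3)·(1 − 6.3617/14.8087) = 0.76

α = 0.76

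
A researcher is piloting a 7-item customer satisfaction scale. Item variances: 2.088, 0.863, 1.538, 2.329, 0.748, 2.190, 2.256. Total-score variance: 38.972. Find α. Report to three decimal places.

α = 0.807

sum of item variances = 2.088 + 0.863 + 1.538 + 2.329 + 0.748 + 2.190 + 2.256 = 12.012
α = (k/(k−1))·(1 − sum of item variances/σ²_total) = (7/6)·(1 − 12.012/38.972) = 0.807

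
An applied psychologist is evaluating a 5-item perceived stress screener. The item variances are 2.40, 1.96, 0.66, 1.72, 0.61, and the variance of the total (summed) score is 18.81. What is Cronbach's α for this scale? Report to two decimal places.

α = 0.76

ΣVar(i) = 2.40 + 1.96 + 0.66 + 1.72 + 0.61 = 7.35
α = (k/(k−1))·(1 − ΣVar(i)/σ²_T) = (5/4)·(1 − 7.35/18.81) = 0.76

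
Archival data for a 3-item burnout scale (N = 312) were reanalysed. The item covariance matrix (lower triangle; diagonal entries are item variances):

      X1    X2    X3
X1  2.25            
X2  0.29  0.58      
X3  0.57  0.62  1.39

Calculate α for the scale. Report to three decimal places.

Σσ²ᵢ = 2.25 + 0.58 + 1.39 = 4.22
Sum of off-diagonal covariances = 1.48
total variance = 4.22 + 2 × 1.48 = 7.18
α = (k/(k−1))·(1 − Σσ²ᵢ/total variance) = (3/2)·(1 − 4.22/7.18) = 0.618

α = 0.618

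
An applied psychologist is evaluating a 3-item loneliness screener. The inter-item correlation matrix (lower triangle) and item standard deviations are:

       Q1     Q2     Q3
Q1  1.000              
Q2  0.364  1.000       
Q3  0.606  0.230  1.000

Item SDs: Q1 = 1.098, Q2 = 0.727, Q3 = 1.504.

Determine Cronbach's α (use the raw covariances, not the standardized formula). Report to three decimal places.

Cronbach's α = 0.654

Σσ²ᵢ = 1.098² + 0.727² + 1.504² = 3.9961
Covariances σ_ij = r_ij · s_i · s_j:
  σ(Q1,Q2) = 0.364 × 1.098 × 0.727 = 0.2906
  σ(Q1,Q3) = 0.606 × 1.098 × 1.504 = 1.0007
  σ(Q2,Q3) = 0.230 × 0.727 × 1.504 = 0.2515
σ²_T = Σσ²ᵢ + 2·Σσ_ij = 3.9961 + 2 × 1.5428 = 7.0817
α = (3/2)·(1 − 3.9961/7.0817) = 0.654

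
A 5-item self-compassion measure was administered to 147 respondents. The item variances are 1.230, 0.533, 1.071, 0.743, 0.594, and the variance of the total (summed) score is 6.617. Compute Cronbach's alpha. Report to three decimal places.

α = 0.462

Σσ²ᵢ = 1.230 + 0.533 + 1.071 + 0.743 + 0.594 = 4.171
α = (k/(k−1))·(1 − Σσ²ᵢ/σ²_total) = (5/4)·(1 − 4.171/6.617) = 0.462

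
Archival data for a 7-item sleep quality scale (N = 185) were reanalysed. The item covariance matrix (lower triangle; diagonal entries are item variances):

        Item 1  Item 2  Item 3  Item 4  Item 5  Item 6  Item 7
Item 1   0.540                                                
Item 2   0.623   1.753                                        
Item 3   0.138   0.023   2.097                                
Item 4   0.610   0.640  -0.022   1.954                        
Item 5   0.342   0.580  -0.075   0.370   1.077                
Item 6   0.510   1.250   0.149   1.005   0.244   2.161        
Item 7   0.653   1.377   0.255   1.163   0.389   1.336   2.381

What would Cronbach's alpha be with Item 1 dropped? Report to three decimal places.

Remaining items: Item 2, Item 3, Item 4, Item 5, Item 6, Item 7 (k = 6).
Σσ²ᵢ = 1.753 + 2.097 + 1.954 + 1.077 + 2.161 + 2.381 = 11.423
total variance = 11.423 + 2 × 8.684 = 28.791
α (item deleted) = (6/5)·(1 − 11.423/28.791) = 0.724

α = 0.724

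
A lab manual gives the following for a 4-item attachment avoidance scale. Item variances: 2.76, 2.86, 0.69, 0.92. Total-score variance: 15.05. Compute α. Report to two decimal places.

α = 0.69

Σσᵢ² = 2.76 + 2.86 + 0.69 + 0.92 = 7.23
α = (k/(k−1))·(1 − Σσᵢ²/σ²_total) = (4/3)·(1 − 7.23/15.05) = 0.69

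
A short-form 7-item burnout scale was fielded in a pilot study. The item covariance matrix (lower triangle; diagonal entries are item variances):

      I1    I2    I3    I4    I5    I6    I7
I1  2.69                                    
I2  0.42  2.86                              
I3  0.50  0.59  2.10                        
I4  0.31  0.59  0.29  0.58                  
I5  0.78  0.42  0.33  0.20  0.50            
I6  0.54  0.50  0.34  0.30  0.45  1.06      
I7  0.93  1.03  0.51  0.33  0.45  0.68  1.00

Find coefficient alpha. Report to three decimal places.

ΣVar(i) = 2.69 + 2.86 + 2.10 + 0.58 + 0.50 + 1.06 + 1.00 = 10.79
Sum of the distinct covariances = 10.49
Var(T) = 10.79 + 2 × 10.49 = 31.77
α = (k/(k−1))·(1 − ΣVar(i)/Var(T)) = (7/6)·(1 − 10.79/31.77) = 0.770

coefficient alpha = 0.770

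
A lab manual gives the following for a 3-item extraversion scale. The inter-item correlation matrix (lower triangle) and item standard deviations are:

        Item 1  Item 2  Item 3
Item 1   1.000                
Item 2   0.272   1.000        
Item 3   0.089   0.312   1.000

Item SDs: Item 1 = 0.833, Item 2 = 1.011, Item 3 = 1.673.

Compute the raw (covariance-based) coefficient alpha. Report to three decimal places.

coefficient alpha = 0.421

Σσ²ᵢ = 0.833² + 1.011² + 1.673² = 4.5149
Covariances σ_ij = r_ij · s_i · s_j:
  σ(Item 1,Item 2) = 0.272 × 0.833 × 1.011 = 0.2291
  σ(Item 1,Item 3) = 0.089 × 0.833 × 1.673 = 0.1240
  σ(Item 2,Item 3) = 0.312 × 1.011 × 1.673 = 0.5277
σ²_T = Σσ²ᵢ + 2·Σσ_ij = 4.5149 + 2 × 0.8808 = 6.2765
α = (3/2)·(1 − 4.5149/6.2765) = 0.421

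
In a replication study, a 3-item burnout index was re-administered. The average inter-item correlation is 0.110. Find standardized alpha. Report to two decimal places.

Standardized α = k·r̄ / (1 + (k−1)·r̄) = 3 × 0.110 / (1 + 2 × 0.110)
  = 0.3300 / 1.2200 = 0.27

standardized alpha = 0.27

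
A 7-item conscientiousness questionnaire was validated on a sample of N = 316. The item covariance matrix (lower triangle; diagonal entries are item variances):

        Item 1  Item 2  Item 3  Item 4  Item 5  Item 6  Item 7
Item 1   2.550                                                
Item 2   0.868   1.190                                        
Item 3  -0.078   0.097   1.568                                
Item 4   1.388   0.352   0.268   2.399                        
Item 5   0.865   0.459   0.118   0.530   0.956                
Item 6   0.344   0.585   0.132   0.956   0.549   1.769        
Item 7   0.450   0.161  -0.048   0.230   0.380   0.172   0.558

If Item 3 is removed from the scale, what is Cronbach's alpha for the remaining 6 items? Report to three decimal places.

α = 0.765

Remaining items: Item 1, Item 2, Item 4, Item 5, Item 6, Item 7 (k = 6).
Σσ²ᵢ = 2.550 + 1.190 + 2.399 + 0.956 + 1.769 + 0.558 = 9.422
Var(T) = 9.422 + 2 × 8.289 = 26.000
α (item deleted) = (6/5)·(1 − 9.422/26.000) = 0.765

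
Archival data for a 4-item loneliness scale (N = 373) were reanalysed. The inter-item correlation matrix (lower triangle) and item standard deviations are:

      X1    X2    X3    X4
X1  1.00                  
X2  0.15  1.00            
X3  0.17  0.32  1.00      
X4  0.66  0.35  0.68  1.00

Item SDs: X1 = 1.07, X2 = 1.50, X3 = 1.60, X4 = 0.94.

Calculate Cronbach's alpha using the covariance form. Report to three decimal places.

Cronbach's alpha = 0.673

Σσ²ᵢ = 1.07² + 1.50² + 1.60² + 0.94² = 6.8385
Covariances σ_ij = r_ij · s_i · s_j:
  σ(X1,X2) = 0.15 × 1.07 × 1.50 = 0.2408
  σ(X1,X3) = 0.17 × 1.07 × 1.60 = 0.2910
  σ(X1,X4) = 0.66 × 1.07 × 0.94 = 0.6638
  σ(X2,X3) = 0.32 × 1.50 × 1.60 = 0.7680
  σ(X2,X4) = 0.35 × 1.50 × 0.94 = 0.4935
  σ(X3,X4) = 0.68 × 1.60 × 0.94 = 1.0227
σ²_T = Σσ²ᵢ + 2·Σσ_ij = 6.8385 + 2 × 3.4798 = 13.7981
α = (4/3)·(1 − 6.8385/13.7981) = 0.673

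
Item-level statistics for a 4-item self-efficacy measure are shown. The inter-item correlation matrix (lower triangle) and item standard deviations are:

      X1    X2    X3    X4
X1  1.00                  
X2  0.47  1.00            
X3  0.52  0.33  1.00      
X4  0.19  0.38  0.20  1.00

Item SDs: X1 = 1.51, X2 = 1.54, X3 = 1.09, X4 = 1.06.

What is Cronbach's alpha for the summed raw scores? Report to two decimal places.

Cronbach's alpha = 0.68

Σσ²ᵢ = 1.51² + 1.54² + 1.09² + 1.06² = 6.9634
Covariances σ_ij = r_ij · s_i · s_j:
  σ(X1,X2) = 0.47 × 1.51 × 1.54 = 1.0929
  σ(X1,X3) = 0.52 × 1.51 × 1.09 = 0.8559
  σ(X1,X4) = 0.19 × 1.51 × 1.06 = 0.3041
  σ(X2,X3) = 0.33 × 1.54 × 1.09 = 0.5539
  σ(X2,X4) = 0.38 × 1.54 × 1.06 = 0.6203
  σ(X3,X4) = 0.20 × 1.09 × 1.06 = 0.2311
σ²_T = Σσ²ᵢ + 2·Σσ_ij = 6.9634 + 2 × 3.6582 = 14.2798
α = (4/3)·(1 − 6.9634/14.2798) = 0.68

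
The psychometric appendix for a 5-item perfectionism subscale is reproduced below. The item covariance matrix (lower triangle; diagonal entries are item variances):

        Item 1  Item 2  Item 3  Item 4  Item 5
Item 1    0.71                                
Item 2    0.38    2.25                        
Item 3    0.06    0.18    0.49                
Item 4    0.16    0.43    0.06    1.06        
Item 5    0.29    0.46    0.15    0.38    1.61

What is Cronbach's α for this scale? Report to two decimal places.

Cronbach's α = 0.57

Σσ²ᵢ = 0.71 + 2.25 + 0.49 + 1.06 + 1.61 = 6.12
Sum of off-diagonal covariances = 2.55
Var(T) = 6.12 + 2 × 2.55 = 11.22
α = (k/(k−1))·(1 − Σσ²ᵢ/Var(T)) = (5/4)·(1 − 6.12/11.22) = 0.57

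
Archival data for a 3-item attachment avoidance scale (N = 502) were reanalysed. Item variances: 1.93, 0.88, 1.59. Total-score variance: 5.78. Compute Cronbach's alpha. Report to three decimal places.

Cronbach's alpha = 0.358

Σσ²ᵢ = 1.93 + 0.88 + 1.59 = 4.40
α = (k/(k−1))·(1 − Σσ²ᵢ/Var(T)) = (3/2)·(1 − 4.40/5.78) = 0.358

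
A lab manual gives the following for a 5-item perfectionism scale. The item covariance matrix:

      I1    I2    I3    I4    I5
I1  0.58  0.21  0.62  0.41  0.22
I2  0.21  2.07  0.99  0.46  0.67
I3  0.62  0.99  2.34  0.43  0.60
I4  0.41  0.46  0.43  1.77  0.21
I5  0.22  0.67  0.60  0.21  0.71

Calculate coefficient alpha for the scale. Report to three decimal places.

α = 0.704

ΣVar(i) = 0.58 + 2.07 + 2.34 + 1.77 + 0.71 = 7.47
Sum of the distinct covariances = 4.82
Var(T) = 7.47 + 2 × 4.82 = 17.11
α = (k/(k−1))·(1 − ΣVar(i)/Var(T)) = (5/4)·(1 − 7.47/17.11) = 0.704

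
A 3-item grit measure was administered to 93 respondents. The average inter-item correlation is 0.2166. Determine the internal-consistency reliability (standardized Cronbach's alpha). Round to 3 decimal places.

Standardized α = k·r̄ / (1 + (k−1)·r̄) = 3 × 0.2166 / (1 + 2 × 0.2166)
  = 0.6498 / 1.4332 = 0.453

standardized Cronbach's alpha = 0.453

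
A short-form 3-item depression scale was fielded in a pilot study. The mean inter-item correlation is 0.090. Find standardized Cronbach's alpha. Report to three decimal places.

α = 0.229

Standardized α = k·r̄ / (1 + (k−1)·r̄) = 3 × 0.090 / (1 + 2 × 0.090)
  = 0.2700 / 1.1800 = 0.229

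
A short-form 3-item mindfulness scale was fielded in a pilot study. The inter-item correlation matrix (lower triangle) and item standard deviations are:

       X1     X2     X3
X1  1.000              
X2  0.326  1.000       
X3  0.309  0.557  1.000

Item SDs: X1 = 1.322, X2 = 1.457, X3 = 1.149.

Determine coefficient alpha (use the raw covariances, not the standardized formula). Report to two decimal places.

Σσ²ᵢ = 1.322² + 1.457² + 1.149² = 5.1907
Covariances σ_ij = r_ij · s_i · s_j:
  σ(X1,X2) = 0.326 × 1.322 × 1.457 = 0.6279
  σ(X1,X3) = 0.309 × 1.322 × 1.149 = 0.4694
  σ(X2,X3) = 0.557 × 1.457 × 1.149 = 0.9325
σ²_T = Σσ²ᵢ + 2·Σσ_ij = 5.1907 + 2 × 2.0298 = 9.2503
α = (3/2)·(1 − 5.1907/9.2503) = 0.66

α = 0.66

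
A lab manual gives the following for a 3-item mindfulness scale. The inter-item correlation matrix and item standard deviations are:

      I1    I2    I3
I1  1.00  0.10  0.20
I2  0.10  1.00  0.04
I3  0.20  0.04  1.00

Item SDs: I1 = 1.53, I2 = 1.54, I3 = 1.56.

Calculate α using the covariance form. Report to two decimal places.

Σσ²ᵢ = 1.53² + 1.54² + 1.56² = 7.1461
Covariances σ_ij = r_ij · s_i · s_j:
  σ(I1,I2) = 0.10 × 1.53 × 1.54 = 0.2356
  σ(I1,I3) = 0.20 × 1.53 × 1.56 = 0.4774
  σ(I2,I3) = 0.04 × 1.54 × 1.56 = 0.0961
σ²_T = Σσ²ᵢ + 2·Σσ_ij = 7.1461 + 2 × 0.8091 = 8.7643
α = (3/2)·(1 − 7.1461/8.7643) = 0.28

α = 0.28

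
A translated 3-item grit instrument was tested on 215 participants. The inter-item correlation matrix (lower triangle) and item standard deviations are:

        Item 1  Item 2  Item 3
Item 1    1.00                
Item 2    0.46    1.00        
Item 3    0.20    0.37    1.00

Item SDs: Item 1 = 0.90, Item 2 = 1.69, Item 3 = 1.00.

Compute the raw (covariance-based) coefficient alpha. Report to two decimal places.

coefficient alpha = 0.59

Σσ²ᵢ = 0.90² + 1.69² + 1.00² = 4.6661
Covariances σ_ij = r_ij · s_i · s_j:
  σ(Item 1,Item 2) = 0.46 × 0.90 × 1.69 = 0.6997
  σ(Item 1,Item 3) = 0.20 × 0.90 × 1.00 = 0.1800
  σ(Item 2,Item 3) = 0.37 × 1.69 × 1.00 = 0.6253
σ²_T = Σσ²ᵢ + 2·Σσ_ij = 4.6661 + 2 × 1.5050 = 7.6761
α = (3/2)·(1 − 4.6661/7.6761) = 0.59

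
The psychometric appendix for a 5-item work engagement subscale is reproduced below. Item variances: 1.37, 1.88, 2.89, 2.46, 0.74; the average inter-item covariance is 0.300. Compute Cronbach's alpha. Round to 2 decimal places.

ΣVar(i) = 1.37 + 1.88 + 2.89 + 2.46 + 0.74 = 9.34
Sum of the 10 distinct covariances = 10 × 0.300 = 3.000
σ²_T = ΣVar(i) + 2·Σcov = 9.34 + 2 × 3.000 = 15.340
α = (5/4)·(1 − 9.34/15.340) = 0.49

Cronbach's alpha = 0.49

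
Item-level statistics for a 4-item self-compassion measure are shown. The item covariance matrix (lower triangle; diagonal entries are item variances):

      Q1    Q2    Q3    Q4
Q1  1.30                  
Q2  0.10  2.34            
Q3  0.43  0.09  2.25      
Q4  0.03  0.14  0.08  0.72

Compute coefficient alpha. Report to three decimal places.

Σσᵢ² = 1.30 + 2.34 + 2.25 + 0.72 = 6.61
Σ_{i<j} σ_ij = 0.87
total variance = 6.61 + 2 × 0.87 = 8.35
α = (k/(k−1))·(1 − Σσᵢ²/total variance) = (4/3)·(1 − 6.61/8.35) = 0.278

α = 0.278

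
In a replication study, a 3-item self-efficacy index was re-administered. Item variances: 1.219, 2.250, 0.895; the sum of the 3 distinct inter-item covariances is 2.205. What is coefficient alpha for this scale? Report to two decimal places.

Σσ²ᵢ = 1.219 + 2.250 + 0.895 = 4.364
Sum of distinct covariances = 2.205
Var(T) = Σσ²ᵢ + 2·Σcov = 4.364 + 2 × 2.205 = 8.774
α = (3/2)·(1 − 4.364/8.774) = 0.75

coefficient alpha = 0.75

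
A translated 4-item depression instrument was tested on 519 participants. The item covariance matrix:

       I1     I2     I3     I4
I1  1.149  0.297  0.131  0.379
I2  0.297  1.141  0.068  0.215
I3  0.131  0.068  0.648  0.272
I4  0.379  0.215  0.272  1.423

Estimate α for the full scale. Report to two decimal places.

sum of item variances = 1.149 + 1.141 + 0.648 + 1.423 = 4.361
Σ_{i<j} σ_ij = 1.362
Var(T) = 4.361 + 2 × 1.362 = 7.085
α = (k/(k−1))·(1 − sum of item variances/Var(T)) = (4/3)·(1 − 4.361/7.085) = 0.51

α = 0.51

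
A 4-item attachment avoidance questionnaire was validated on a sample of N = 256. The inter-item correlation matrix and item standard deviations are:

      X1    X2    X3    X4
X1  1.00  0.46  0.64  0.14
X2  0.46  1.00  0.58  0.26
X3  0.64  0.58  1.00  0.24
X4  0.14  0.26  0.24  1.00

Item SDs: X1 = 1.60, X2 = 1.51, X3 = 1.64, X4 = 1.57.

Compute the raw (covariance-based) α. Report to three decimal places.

Σσ²ᵢ = 1.60² + 1.51² + 1.64² + 1.57² = 9.9946
Covariances σ_ij = r_ij · s_i · s_j:
  σ(X1,X2) = 0.46 × 1.60 × 1.51 = 1.1114
  σ(X1,X3) = 0.64 × 1.60 × 1.64 = 1.6794
  σ(X1,X4) = 0.14 × 1.60 × 1.57 = 0.3517
  σ(X2,X3) = 0.58 × 1.51 × 1.64 = 1.4363
  σ(X2,X4) = 0.26 × 1.51 × 1.57 = 0.6164
  σ(X3,X4) = 0.24 × 1.64 × 1.57 = 0.6180
σ²_T = Σσ²ᵢ + 2·Σσ_ij = 9.9946 + 2 × 5.8132 = 21.6210
α = (4/3)·(1 − 9.9946/21.6210) = 0.717

α = 0.717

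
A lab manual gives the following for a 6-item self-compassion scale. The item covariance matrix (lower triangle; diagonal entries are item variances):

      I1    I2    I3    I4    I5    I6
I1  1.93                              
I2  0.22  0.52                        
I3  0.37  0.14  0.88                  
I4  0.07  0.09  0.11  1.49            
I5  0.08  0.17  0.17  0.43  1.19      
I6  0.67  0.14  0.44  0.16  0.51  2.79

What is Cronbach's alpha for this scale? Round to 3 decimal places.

Cronbach's alpha = 0.554

Σσᵢ² = 1.93 + 0.52 + 0.88 + 1.49 + 1.19 + 2.79 = 8.80
Sum of the distinct covariances = 3.77
σ²_total = 8.80 + 2 × 3.77 = 16.34
α = (k/(k−1))·(1 − Σσᵢ²/σ²_total) = (6/5)·(1 − 8.80/16.34) = 0.554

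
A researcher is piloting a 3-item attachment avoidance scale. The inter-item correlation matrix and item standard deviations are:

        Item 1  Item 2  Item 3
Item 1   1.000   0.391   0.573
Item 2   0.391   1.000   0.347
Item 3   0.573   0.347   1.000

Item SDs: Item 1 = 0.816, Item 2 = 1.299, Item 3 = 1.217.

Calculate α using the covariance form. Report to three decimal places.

α = 0.666

Σσ²ᵢ = 0.816² + 1.299² + 1.217² = 3.8343
Covariances σ_ij = r_ij · s_i · s_j:
  σ(Item 1,Item 2) = 0.391 × 0.816 × 1.299 = 0.4145
  σ(Item 1,Item 3) = 0.573 × 0.816 × 1.217 = 0.5690
  σ(Item 2,Item 3) = 0.347 × 1.299 × 1.217 = 0.5486
σ²_T = Σσ²ᵢ + 2·Σσ_ij = 3.8343 + 2 × 1.5321 = 6.8985
α = (3/2)·(1 − 3.8343/6.8985) = 0.666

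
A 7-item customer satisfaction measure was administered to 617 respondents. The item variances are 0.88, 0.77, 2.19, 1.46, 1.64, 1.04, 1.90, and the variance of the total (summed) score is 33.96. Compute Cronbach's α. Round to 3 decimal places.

Σσ²ᵢ = 0.88 + 0.77 + 2.19 + 1.46 + 1.64 + 1.04 + 1.90 = 9.88
α = (k/(k−1))·(1 − Σσ²ᵢ/total variance) = (7/6)·(1 − 9.88/33.96) = 0.827

Cronbach's α = 0.827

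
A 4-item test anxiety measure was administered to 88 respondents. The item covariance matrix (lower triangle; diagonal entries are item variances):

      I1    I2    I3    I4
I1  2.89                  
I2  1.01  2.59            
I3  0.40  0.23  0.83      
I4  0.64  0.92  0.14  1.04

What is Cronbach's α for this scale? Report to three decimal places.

Cronbach's α = 0.635

Σσᵢ² = 2.89 + 2.59 + 0.83 + 1.04 = 7.35
Sum of the distinct covariances = 3.34
σ²_total = 7.35 + 2 × 3.34 = 14.03
α = (k/(k−1))·(1 − Σσᵢ²/σ²_total) = (4/3)·(1 − 7.35/14.03) = 0.635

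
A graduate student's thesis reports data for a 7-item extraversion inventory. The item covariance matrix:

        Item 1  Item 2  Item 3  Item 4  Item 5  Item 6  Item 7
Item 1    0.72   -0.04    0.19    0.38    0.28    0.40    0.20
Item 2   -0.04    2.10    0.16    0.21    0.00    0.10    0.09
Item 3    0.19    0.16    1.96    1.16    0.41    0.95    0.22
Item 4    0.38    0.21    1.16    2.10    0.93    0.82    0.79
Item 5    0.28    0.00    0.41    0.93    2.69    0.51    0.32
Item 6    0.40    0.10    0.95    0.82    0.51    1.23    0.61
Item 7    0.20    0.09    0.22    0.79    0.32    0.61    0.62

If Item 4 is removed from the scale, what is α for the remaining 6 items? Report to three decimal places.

α = 0.583

Remaining items: Item 1, Item 2, Item 3, Item 5, Item 6, Item 7 (k = 6).
Σσᵢ² = 0.72 + 2.10 + 1.96 + 2.69 + 1.23 + 0.62 = 9.32
σ²_T = 9.32 + 2 × 4.40 = 18.12
α (item deleted) = (6/5)·(1 − 9.32/18.12) = 0.583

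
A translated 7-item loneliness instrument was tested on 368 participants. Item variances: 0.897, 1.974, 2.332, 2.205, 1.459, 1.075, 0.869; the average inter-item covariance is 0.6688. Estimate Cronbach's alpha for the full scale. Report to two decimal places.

ΣVar(i) = 0.897 + 1.974 + 2.332 + 2.205 + 1.459 + 1.075 + 0.869 = 10.811
Sum of the 21 distinct covariances = 21 × 0.6688 = 14.0448
σ²_T = ΣVar(i) + 2·Σcov = 10.811 + 2 × 14.0448 = 38.9006
α = (7/6)·(1 − 10.811/38.9006) = 0.84

α = 0.84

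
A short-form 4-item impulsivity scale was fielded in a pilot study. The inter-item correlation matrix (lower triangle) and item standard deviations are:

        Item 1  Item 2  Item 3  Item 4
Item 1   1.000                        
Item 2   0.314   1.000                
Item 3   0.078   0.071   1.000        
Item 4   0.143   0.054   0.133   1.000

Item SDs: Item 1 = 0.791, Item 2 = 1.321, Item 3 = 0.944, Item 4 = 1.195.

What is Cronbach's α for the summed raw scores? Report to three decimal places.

Σσ²ᵢ = 0.791² + 1.321² + 0.944² + 1.195² = 4.6899
Covariances σ_ij = r_ij · s_i · s_j:
  σ(Item 1,Item 2) = 0.314 × 0.791 × 1.321 = 0.3281
  σ(Item 1,Item 3) = 0.078 × 0.791 × 0.944 = 0.0582
  σ(Item 1,Item 4) = 0.143 × 0.791 × 1.195 = 0.1352
  σ(Item 2,Item 3) = 0.071 × 1.321 × 0.944 = 0.0885
  σ(Item 2,Item 4) = 0.054 × 1.321 × 1.195 = 0.0852
  σ(Item 3,Item 4) = 0.133 × 0.944 × 1.195 = 0.1500
σ²_T = Σσ²ᵢ + 2·Σσ_ij = 4.6899 + 2 × 0.8452 = 6.3803
α = (4/3)·(1 − 4.6899/6.3803) = 0.353

α = 0.353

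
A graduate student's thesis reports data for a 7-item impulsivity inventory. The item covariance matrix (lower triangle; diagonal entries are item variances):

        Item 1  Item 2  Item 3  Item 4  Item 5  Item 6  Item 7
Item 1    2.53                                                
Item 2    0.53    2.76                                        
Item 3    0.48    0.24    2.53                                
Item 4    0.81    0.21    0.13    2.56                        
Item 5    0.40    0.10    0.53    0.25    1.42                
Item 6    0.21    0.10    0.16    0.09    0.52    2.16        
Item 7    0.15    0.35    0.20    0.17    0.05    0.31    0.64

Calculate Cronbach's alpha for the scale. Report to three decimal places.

α = 0.526

Σσᵢ² = 2.53 + 2.76 + 2.53 + 2.56 + 1.42 + 2.16 + 0.64 = 14.60
Σ_{i<j} σ_ij = 5.99
total variance = 14.60 + 2 × 5.99 = 26.58
α = (k/(k−1))·(1 − Σσᵢ²/total variance) = (7/6)·(1 − 14.60/26.58) = 0.526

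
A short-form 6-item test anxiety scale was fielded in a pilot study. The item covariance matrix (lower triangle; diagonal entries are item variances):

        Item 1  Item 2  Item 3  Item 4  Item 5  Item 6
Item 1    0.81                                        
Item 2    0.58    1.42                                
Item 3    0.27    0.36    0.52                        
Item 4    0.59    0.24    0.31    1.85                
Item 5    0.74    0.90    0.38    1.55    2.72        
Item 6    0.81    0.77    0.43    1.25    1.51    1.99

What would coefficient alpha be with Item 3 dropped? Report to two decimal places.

coefficient alpha = 0.84

Remaining items: Item 1, Item 2, Item 4, Item 5, Item 6 (k = 5).
Σσ²ᵢ = 0.81 + 1.42 + 1.85 + 2.72 + 1.99 = 8.79
Var(T) = 8.79 + 2 × 8.94 = 26.67
α (item deleted) = (5/4)·(1 − 8.79/26.67) = 0.84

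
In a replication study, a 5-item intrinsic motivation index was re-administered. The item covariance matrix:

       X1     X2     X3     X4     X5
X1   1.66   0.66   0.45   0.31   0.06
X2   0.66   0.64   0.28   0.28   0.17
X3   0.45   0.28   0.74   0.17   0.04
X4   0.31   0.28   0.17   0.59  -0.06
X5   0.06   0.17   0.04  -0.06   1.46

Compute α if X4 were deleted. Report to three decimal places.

Remaining items: X1, X2, X3, X5 (k = 4).
sum of item variances = 1.66 + 0.64 + 0.74 + 1.46 = 4.50
σ²_T = 4.50 + 2 × 1.66 = 7.82
α (item deleted) = (4/3)·(1 − 4.50/7.82) = 0.566

α = 0.566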